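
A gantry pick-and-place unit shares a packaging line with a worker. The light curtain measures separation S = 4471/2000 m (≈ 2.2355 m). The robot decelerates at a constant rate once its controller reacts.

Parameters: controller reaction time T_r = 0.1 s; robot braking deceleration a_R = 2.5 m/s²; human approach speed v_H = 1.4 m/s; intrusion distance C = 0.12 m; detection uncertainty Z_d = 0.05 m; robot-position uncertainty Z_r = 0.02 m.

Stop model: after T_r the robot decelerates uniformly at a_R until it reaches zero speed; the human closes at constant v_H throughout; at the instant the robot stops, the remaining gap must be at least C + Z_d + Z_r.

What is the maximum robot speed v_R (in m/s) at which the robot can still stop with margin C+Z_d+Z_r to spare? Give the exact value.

collect terms ⇒ (1/5)·v_R² + (33/50)·v_R + (-3811/2000) = 0
  disc = (33/50)² − 4·(1/5)·(-3811/2000) = 49/25 ; √disc = 7/5
  v_R = (−(33/50) + 7/5) / (2·(1/5)) = 37/20 m/s
check:
braking lasts T_s = (37/20)/(5/2) = 0.7400 s
robot covers v_R·T_r = 1.8500·0.1000 = 0.1850 m before braking
braking distance = 1.8500²/(2·2.5000) = 0.6845 m
human closes 1.4000·0.8400 = 1.1760 m
C+Z_d+Z_r = 0.1200+0.0500+0.0200 = 0.1900 m
sum ≈ 0.1850+0.6845+1.1760+0.1900 ≈ 2.2355 m = S ✓

v_R_max = 37/20 m/s = 1.8500 m/s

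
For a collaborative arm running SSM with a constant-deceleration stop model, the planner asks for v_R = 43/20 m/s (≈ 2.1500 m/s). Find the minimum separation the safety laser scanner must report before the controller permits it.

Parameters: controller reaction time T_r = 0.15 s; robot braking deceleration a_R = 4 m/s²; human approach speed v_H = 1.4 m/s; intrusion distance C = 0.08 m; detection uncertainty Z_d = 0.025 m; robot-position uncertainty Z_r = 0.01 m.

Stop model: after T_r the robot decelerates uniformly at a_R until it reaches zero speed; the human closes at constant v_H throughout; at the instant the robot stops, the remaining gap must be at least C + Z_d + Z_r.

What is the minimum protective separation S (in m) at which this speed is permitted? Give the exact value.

T_s = v_R/a_R = (43/20)/4 = 0.5375 s
robot covers v_R·T_r = 2.1500·0.1500 = 0.3225 m before braking
robot under decel: 2.1500²/(2·4.0000) = 0.5778 m
human over T_r+T_s: 1.4000·(0.1500+0.5375) = 0.9625 m
C+Z_d+Z_r = 0.0800+0.0250+0.0100 = 0.1150 m
S_min ≈ 0.3225+0.5778+0.9625+0.1150  ⇒  S_min = 6329/3200 m

S_min = 6329/3200 m = 1.9778 m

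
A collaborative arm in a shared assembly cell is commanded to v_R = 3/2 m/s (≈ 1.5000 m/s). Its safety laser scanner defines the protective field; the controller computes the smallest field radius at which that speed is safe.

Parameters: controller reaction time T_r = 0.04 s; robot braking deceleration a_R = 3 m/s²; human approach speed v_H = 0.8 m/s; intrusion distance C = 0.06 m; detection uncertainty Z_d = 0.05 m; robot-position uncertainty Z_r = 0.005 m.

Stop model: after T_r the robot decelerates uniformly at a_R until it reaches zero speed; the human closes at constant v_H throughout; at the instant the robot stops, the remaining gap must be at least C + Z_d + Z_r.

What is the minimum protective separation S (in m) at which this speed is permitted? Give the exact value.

S_min = 491/500 m = 0.9820 m

braking lasts T_s = (3/2)/3 = 0.5000 s
robot in T_r: 1.5000·0.0400 = 0.0600 m
robot covers 1.5000·0.5000 − ½·3.0000·0.5000² = 0.3750 m while stopping
human over T_r+T_s: 0.8000·(0.0400+0.5000) = 0.4320 m
residual clearance needed = 0.0600+0.0500+0.0050 = 0.1150 m
S_min ≈ 0.0600+0.3750+0.4320+0.1150  ⇒  S_min = 491/500 m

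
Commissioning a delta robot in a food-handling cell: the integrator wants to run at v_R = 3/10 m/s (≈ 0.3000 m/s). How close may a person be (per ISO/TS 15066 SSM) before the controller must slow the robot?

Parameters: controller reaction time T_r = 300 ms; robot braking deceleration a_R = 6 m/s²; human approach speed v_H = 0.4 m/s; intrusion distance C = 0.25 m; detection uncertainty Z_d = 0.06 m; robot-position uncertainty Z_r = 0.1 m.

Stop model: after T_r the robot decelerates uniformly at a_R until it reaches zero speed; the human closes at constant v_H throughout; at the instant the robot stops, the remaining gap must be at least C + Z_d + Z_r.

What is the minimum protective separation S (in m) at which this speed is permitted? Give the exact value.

T_s = v_R/a_R = (3/10)/6 = 0.0500 s
robot in T_r: 0.3000·0.3000 = 0.0900 m
robot under decel: 0.3000²/(2·6.0000) = 0.0075 m
human over T_r+T_s: 0.4000·(0.3000+0.0500) = 0.1400 m
margins: 0.2500+0.0600+0.1000 = 0.4100 m
S_min ≈ 0.0900+0.0075+0.1400+0.4100  ⇒  S_min = 259/400 m

S_min = 259/400 m = 0.6475 m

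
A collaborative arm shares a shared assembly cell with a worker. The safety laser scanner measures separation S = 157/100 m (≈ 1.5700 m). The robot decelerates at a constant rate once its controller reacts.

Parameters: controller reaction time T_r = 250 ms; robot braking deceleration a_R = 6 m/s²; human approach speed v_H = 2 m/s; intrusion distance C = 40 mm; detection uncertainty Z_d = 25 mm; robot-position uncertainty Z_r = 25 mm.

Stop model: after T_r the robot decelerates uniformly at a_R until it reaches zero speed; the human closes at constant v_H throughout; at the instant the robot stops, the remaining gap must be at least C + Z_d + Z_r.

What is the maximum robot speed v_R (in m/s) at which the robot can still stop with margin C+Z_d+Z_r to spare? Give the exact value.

v_R_max = 7/5 m/s = 1.4000 m/s

at the boundary: (1/12)·v² + (7/12)·v + (-49/50) = 0
  disc = (7/12)² − 4·(1/12)·(-49/50) = 2401/3600 ; √disc = 49/60
  v_R = (−(7/12) + 49/60) / (2·(1/12)) = 7/5 m/s
check:
braking lasts T_s = (7/5)/6 = 0.2333 s
reaction-phase robot travel = 1.4000·0.2500 = 0.3500 m
braking distance = 1.4000²/(2·6.0000) = 0.1633 m
human over T_r+T_s: 2.0000·(0.2500+0.2333) = 0.9667 m
residual clearance needed = 0.0400+0.0250+0.0250 = 0.0900 m
sum ≈ 0.3500+0.1633+0.9667+0.0900 ≈ 1.5700 m = S ✓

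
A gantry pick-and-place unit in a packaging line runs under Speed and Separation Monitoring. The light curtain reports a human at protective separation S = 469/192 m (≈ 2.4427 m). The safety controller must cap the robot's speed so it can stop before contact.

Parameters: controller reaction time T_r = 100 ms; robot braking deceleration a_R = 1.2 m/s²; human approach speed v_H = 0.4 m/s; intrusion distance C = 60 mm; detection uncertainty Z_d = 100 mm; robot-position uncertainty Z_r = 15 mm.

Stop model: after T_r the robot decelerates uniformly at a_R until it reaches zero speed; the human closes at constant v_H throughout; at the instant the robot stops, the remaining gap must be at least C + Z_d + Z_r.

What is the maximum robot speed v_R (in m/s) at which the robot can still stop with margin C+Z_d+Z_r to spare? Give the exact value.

at the boundary: (5/12)·v² + (13/30)·v + (-10693/4800) = 0
  disc = (13/30)² − 4·(5/12)·(-10693/4800) = 6241/1600 ; √disc = 79/40
  v_R = (−(13/30) + 79/40) / (2·(5/12)) = 37/20 m/s
check:
T_s = v_R/a_R = (37/20)/(6/5) = 1.5417 s
reaction-phase robot travel = 1.8500·0.1000 = 0.1850 m
robot covers 1.8500·1.5417 − ½·1.2000·1.5417² = 1.4260 m while stopping
human closes 0.4000·1.6417 = 0.6567 m
margins: 0.0600+0.1000+0.0150 = 0.1750 m
sum ≈ 0.1850+1.4260+0.6567+0.1750 ≈ 2.4427 m = S ✓

v_R_max = 37/20 m/s = 1.8500 m/s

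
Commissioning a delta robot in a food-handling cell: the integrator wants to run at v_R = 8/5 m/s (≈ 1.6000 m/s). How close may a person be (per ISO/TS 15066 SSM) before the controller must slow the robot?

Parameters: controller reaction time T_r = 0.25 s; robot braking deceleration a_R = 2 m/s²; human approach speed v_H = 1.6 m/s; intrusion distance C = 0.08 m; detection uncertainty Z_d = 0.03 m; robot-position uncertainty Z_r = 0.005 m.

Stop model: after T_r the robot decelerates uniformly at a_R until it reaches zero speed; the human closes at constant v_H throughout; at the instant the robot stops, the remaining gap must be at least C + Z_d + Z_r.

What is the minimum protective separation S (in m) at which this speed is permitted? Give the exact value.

T_s = v_R/a_R = (8/5)/2 = 0.8000 s
reaction-phase robot travel = 1.6000·0.2500 = 0.4000 m
robot under decel: 1.6000²/(2·2.0000) = 0.6400 m
person approaches 1.6000·(0.2500+0.8000) = 1.6800 m
margins: 0.0800+0.0300+0.0050 = 0.1150 m
S_min ≈ 0.4000+0.6400+1.6800+0.1150  ⇒  S_min = 567/200 m

S_min = 567/200 m = 2.8350 m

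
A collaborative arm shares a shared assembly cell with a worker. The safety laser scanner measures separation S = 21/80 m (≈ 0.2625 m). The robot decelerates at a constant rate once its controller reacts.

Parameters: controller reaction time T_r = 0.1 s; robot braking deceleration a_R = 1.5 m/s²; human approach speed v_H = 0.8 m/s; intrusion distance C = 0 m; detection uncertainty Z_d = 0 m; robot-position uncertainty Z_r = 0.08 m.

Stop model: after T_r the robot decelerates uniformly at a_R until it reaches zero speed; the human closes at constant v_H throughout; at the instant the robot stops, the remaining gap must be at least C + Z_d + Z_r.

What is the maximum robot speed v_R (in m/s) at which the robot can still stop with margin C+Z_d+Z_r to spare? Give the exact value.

v_R_max = 3/20 m/s = 0.1500 m/s

collect terms ⇒ (1/3)·v_R² + (19/30)·v_R + (-41/400) = 0
  disc = (19/30)² − 4·(1/3)·(-41/400) = 121/225 ; √disc = 11/15
  v_R = (−(19/30) + 11/15) / (2·(1/3)) = 3/20 m/s
check:
braking lasts T_s = (3/20)/(3/2) = 0.1000 s
robot covers v_R·T_r = 0.1500·0.1000 = 0.0150 m before braking
braking distance = 0.1500²/(2·1.5000) = 0.0075 m
human closes 0.8000·0.2000 = 0.1600 m
residual clearance needed = 0.0000+0.0000+0.0800 = 0.0800 m
sum ≈ 0.0150+0.0075+0.1600+0.0800 ≈ 0.2625 m = S ✓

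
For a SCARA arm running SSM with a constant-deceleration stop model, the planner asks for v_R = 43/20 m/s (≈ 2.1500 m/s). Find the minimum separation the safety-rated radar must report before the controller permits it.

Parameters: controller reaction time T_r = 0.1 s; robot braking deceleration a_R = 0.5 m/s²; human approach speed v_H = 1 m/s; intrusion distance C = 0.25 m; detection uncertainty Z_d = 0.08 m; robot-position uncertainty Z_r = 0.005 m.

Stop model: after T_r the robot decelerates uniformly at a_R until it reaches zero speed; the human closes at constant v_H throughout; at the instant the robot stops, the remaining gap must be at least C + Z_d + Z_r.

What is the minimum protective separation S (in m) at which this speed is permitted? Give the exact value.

S_min = 3829/400 m = 9.5725 m

braking lasts T_s = (43/20)/(1/2) = 4.3000 s
robot in T_r: 2.1500·0.1000 = 0.2150 m
robot under decel: 2.1500²/(2·0.5000) = 4.6225 m
human closes 1.0000·4.4000 = 4.4000 m
C+Z_d+Z_r = 0.2500+0.0800+0.0050 = 0.3350 m
S_min ≈ 0.2150+4.6225+4.4000+0.3350  ⇒  S_min = 3829/400 m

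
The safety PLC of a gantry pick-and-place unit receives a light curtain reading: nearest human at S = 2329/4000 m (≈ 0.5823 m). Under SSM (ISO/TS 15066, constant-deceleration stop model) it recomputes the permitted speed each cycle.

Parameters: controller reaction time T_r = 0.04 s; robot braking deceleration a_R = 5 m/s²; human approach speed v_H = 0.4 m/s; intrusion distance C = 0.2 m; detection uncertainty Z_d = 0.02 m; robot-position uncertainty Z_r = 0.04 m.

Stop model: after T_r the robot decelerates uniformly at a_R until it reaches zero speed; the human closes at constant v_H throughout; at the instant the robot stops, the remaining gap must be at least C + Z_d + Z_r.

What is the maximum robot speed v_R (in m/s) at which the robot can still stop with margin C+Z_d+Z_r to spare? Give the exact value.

collect terms ⇒ (1/10)·v_R² + (3/25)·v_R + (-49/160) = 0
  disc = (3/25)² − 4·(1/10)·(-49/160) = 1369/10000 ; √disc = 37/100
  v_R = (−(3/25) + 37/100) / (2·(1/10)) = 5/4 m/s
check:
braking lasts T_s = (5/4)/5 = 0.2500 s
robot in T_r: 1.2500·0.0400 = 0.0500 m
braking distance = 1.2500²/(2·5.0000) = 0.1562 m
human over T_r+T_s: 0.4000·(0.0400+0.2500) = 0.1160 m
residual clearance needed = 0.2000+0.0200+0.0400 = 0.2600 m
sum ≈ 0.0500+0.1562+0.1160+0.2600 ≈ 0.5823 m = S ✓

v_R_max = 5/4 m/s = 1.2500 m/s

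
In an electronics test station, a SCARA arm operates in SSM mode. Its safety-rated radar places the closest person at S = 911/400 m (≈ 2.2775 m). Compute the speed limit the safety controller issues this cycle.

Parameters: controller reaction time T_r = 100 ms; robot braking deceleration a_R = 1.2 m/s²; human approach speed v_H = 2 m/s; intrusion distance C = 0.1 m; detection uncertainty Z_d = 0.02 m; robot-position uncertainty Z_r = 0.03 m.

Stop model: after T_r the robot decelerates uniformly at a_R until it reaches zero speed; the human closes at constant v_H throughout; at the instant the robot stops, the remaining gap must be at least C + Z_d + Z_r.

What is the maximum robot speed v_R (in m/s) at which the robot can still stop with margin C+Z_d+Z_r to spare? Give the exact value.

quadratic (5/12)·v² + (53/30)·v + (-771/400) = 0
  disc = (53/30)² − 4·(5/12)·(-771/400) = 22801/3600 ; √disc = 151/60
  v_R = (−(53/30) + 151/60) / (2·(5/12)) = 9/10 m/s
check:
braking lasts T_s = (9/10)/(6/5) = 0.7500 s
robot in T_r: 0.9000·0.1000 = 0.0900 m
robot under decel: 0.9000²/(2·1.2000) = 0.3375 m
human over T_r+T_s: 2.0000·(0.1000+0.7500) = 1.7000 m
margins: 0.1000+0.0200+0.0300 = 0.1500 m
sum ≈ 0.0900+0.3375+1.7000+0.1500 ≈ 2.2775 m = S ✓

v_R_max = 9/10 m/s = 0.9000 m/s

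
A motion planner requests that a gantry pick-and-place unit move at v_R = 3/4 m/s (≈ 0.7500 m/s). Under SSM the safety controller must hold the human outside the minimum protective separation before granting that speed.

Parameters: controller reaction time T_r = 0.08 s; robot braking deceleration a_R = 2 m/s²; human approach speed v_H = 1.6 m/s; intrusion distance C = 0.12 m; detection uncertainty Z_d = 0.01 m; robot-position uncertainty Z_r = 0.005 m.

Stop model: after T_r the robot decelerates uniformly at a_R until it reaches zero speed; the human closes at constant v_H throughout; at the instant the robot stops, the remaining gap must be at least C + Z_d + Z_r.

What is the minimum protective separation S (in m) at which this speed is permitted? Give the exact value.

stop time T_s = (3/4)/2 = 0.3750 s
robot covers v_R·T_r = 0.7500·0.0800 = 0.0600 m before braking
robot under decel: 0.7500²/(2·2.0000) = 0.1406 m
person approaches 1.6000·(0.0800+0.3750) = 0.7280 m
margins: 0.1200+0.0100+0.0050 = 0.1350 m
S_min ≈ 0.0600+0.1406+0.7280+0.1350  ⇒  S_min = 8509/8000 m

S_min = 8509/8000 m = 1.0636 m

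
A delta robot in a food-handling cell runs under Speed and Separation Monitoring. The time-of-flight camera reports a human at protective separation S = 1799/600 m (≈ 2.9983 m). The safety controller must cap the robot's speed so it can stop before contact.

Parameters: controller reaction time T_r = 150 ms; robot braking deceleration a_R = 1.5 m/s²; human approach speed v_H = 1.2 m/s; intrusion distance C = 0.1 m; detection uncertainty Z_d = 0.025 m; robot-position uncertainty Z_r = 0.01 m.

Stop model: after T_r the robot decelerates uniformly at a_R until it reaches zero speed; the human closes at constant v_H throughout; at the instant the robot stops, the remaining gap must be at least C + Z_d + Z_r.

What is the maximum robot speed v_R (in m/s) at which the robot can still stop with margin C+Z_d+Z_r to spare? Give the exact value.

v_R_max = 7/4 m/s = 1.7500 m/s

at the boundary: (1/3)·v² + (19/20)·v + (-161/60) = 0
  disc = (19/20)² − 4·(1/3)·(-161/60) = 16129/3600 ; √disc = 127/60
  v_R = (−(19/20) + 127/60) / (2·(1/3)) = 7/4 m/s
check:
T_s = v_R/a_R = (7/4)/(3/2) = 1.1667 s
robot covers v_R·T_r = 1.7500·0.1500 = 0.2625 m before braking
robot under decel: 1.7500²/(2·1.5000) = 1.0208 m
person approaches 1.2000·(0.1500+1.1667) = 1.5800 m
margins: 0.1000+0.0250+0.0100 = 0.1350 m
sum ≈ 0.2625+1.0208+1.5800+0.1350 ≈ 2.9983 m = S ✓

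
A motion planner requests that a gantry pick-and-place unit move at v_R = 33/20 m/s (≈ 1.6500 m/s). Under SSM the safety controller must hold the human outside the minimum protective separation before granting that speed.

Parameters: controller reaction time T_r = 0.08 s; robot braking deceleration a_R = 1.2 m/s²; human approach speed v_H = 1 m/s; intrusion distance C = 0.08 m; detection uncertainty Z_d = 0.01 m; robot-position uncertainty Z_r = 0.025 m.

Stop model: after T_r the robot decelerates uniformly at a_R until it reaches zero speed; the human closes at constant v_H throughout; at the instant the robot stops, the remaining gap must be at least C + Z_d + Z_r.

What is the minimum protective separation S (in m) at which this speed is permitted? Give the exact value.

T_s = v_R/a_R = (33/20)/(6/5) = 1.3750 s
robot in T_r: 1.6500·0.0800 = 0.1320 m
braking distance = 1.6500²/(2·1.2000) = 1.1344 m
human closes 1.0000·1.4550 = 1.4550 m
C+Z_d+Z_r = 0.0800+0.0100+0.0250 = 0.1150 m
S_min ≈ 0.1320+1.1344+1.4550+0.1150  ⇒  S_min = 22691/8000 m

S_min = 22691/8000 m = 2.8364 m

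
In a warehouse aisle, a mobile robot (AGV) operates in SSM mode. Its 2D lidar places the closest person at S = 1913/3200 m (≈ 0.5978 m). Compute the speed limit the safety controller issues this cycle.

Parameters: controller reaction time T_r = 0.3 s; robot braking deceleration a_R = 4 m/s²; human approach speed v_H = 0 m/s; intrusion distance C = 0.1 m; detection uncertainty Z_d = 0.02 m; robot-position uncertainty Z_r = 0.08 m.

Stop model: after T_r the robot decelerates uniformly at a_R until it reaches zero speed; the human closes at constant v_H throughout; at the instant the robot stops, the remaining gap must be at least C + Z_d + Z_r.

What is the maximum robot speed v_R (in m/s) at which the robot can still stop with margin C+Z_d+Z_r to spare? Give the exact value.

at the boundary: (1/8)·v² + (3/10)·v + (-1273/3200) = 0
  disc = (3/10)² − 4·(1/8)·(-1273/3200) = 1849/6400 ; √disc = 43/80
  v_R = (−(3/10) + 43/80) / (2·(1/8)) = 19/20 m/s
check:
stop time T_s = (19/20)/4 = 0.2375 s
robot covers v_R·T_r = 0.9500·0.3000 = 0.2850 m before braking
braking distance = 0.9500²/(2·4.0000) = 0.1128 m
person approaches 0.0000·(0.3000+0.2375) = 0.0000 m
residual clearance needed = 0.1000+0.0200+0.0800 = 0.2000 m
sum ≈ 0.2850+0.1128+0.0000+0.2000 ≈ 0.5978 m = S ✓

v_R_max = 19/20 m/s = 0.9500 m/s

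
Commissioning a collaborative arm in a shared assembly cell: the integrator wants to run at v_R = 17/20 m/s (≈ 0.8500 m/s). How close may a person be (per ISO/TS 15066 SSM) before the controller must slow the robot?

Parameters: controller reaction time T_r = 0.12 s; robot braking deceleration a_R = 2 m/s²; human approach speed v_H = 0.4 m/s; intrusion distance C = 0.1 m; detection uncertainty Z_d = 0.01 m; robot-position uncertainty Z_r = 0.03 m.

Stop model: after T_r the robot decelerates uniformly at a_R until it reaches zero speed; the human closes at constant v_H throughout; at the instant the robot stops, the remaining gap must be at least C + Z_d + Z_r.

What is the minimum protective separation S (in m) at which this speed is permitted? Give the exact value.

T_s = v_R/a_R = (17/20)/2 = 0.4250 s
robot in T_r: 0.8500·0.1200 = 0.1020 m
robot under decel: 0.8500²/(2·2.0000) = 0.1806 m
person approaches 0.4000·(0.1200+0.4250) = 0.2180 m
residual clearance needed = 0.1000+0.0100+0.0300 = 0.1400 m
S_min ≈ 0.1020+0.1806+0.2180+0.1400  ⇒  S_min = 41/64 m

S_min = 41/64 m = 0.6406 m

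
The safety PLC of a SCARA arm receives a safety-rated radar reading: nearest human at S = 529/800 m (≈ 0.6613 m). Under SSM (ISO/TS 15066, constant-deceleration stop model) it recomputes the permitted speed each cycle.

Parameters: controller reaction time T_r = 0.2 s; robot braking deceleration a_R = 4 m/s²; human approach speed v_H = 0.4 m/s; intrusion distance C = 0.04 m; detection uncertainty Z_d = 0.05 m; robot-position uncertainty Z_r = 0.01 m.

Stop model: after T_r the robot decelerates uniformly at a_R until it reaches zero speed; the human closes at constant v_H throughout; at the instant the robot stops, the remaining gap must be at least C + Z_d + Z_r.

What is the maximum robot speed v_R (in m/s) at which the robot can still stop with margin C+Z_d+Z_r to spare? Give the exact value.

collect terms ⇒ (1/8)·v_R² + (3/10)·v_R + (-77/160) = 0
  disc = (3/10)² − 4·(1/8)·(-77/160) = 529/1600 ; √disc = 23/40
  v_R = (−(3/10) + 23/40) / (2·(1/8)) = 11/10 m/s
check:
braking lasts T_s = (11/10)/4 = 0.2750 s
robot covers v_R·T_r = 1.1000·0.2000 = 0.2200 m before braking
robot under decel: 1.1000²/(2·4.0000) = 0.1512 m
human over T_r+T_s: 0.4000·(0.2000+0.2750) = 0.1900 m
margins: 0.0400+0.0500+0.0100 = 0.1000 m
sum ≈ 0.2200+0.1512+0.1900+0.1000 ≈ 0.6613 m = S ✓

v_R_max = 11/10 m/s = 1.1000 m/s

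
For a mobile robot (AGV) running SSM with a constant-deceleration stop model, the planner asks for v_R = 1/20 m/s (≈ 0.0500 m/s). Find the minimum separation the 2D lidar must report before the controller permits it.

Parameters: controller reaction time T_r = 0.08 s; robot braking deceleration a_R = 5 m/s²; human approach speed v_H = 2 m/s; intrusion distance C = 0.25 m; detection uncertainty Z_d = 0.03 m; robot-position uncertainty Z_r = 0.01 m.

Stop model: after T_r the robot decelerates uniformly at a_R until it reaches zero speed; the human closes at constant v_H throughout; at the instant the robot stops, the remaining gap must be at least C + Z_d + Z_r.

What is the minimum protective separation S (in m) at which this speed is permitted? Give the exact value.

braking lasts T_s = (1/20)/5 = 0.0100 s
robot in T_r: 0.0500·0.0800 = 0.0040 m
braking distance = 0.0500²/(2·5.0000) = 0.0003 m
human over T_r+T_s: 2.0000·(0.0800+0.0100) = 0.1800 m
margins: 0.2500+0.0300+0.0100 = 0.2900 m
S_min ≈ 0.0040+0.0003+0.1800+0.2900  ⇒  S_min = 1897/4000 m

S_min = 1897/4000 m = 0.4743 m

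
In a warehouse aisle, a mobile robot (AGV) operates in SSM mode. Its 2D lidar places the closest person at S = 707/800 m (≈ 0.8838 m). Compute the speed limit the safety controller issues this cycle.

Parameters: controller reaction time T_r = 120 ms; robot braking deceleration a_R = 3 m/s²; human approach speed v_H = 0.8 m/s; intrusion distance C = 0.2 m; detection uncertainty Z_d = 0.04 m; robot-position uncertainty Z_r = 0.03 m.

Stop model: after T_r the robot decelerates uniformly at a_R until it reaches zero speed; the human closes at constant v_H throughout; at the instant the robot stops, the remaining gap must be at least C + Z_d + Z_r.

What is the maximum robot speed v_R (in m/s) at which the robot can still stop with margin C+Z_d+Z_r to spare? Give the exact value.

at the boundary: (1/6)·v² + (29/75)·v + (-2071/4000) = 0
  disc = (29/75)² − 4·(1/6)·(-2071/4000) = 44521/90000 ; √disc = 211/300
  v_R = (−(29/75) + 211/300) / (2·(1/6)) = 19/20 m/s
check:
stop time T_s = (19/20)/3 = 0.3167 s
robot covers v_R·T_r = 0.9500·0.1200 = 0.1140 m before braking
braking distance = 0.9500²/(2·3.0000) = 0.1504 m
human over T_r+T_s: 0.8000·(0.1200+0.3167) = 0.3493 m
margins: 0.2000+0.0400+0.0300 = 0.2700 m
sum ≈ 0.1140+0.1504+0.3493+0.2700 ≈ 0.8838 m = S ✓

v_R_max = 19/20 m/s = 0.9500 m/s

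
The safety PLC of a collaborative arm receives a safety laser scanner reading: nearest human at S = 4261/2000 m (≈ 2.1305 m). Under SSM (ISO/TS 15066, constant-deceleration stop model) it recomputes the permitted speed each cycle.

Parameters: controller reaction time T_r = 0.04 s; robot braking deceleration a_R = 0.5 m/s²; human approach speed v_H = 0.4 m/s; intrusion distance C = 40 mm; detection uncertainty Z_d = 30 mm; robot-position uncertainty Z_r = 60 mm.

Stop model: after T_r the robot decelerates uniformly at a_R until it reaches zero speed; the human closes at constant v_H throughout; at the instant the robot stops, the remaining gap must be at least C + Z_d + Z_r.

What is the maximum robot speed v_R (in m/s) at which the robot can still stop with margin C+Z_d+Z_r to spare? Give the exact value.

v_R_max = 21/20 m/s = 1.0500 m/s

quadratic (1)·v² + (21/25)·v + (-3969/2000) = 0
  disc = (21/25)² − 4·(1)·(-3969/2000) = 21609/2500 ; √disc = 147/50
  v_R = (−(21/25) + 147/50) / (2·(1)) = 21/20 m/s
check:
stop time T_s = (21/20)/(1/2) = 2.1000 s
robot covers v_R·T_r = 1.0500·0.0400 = 0.0420 m before braking
robot under decel: 1.0500²/(2·0.5000) = 1.1025 m
human closes 0.4000·2.1400 = 0.8560 m
margins: 0.0400+0.0300+0.0600 = 0.1300 m
sum ≈ 0.0420+1.1025+0.8560+0.1300 ≈ 2.1305 m = S ✓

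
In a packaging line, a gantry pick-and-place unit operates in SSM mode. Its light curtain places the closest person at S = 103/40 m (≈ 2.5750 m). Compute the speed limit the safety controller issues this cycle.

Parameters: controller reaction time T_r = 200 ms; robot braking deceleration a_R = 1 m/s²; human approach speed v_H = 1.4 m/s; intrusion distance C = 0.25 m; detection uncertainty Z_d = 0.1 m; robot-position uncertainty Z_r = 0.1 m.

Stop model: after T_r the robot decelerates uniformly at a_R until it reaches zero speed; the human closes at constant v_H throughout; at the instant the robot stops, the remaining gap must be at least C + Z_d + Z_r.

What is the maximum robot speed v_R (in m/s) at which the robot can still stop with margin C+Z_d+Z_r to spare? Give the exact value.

v_R_max = 9/10 m/s = 0.9000 m/s

at the boundary: (1/2)·v² + (8/5)·v + (-369/200) = 0
  disc = (8/5)² − 4·(1/2)·(-369/200) = 25/4 ; √disc = 5/2
  v_R = (−(8/5) + 5/2) / (2·(1/2)) = 9/10 m/s
check:
T_s = v_R/a_R = (9/10)/1 = 0.9000 s
robot in T_r: 0.9000·0.2000 = 0.1800 m
robot covers 0.9000·0.9000 − ½·1.0000·0.9000² = 0.4050 m while stopping
human over T_r+T_s: 1.4000·(0.2000+0.9000) = 1.5400 m
margins: 0.2500+0.1000+0.1000 = 0.4500 m
sum ≈ 0.1800+0.4050+1.5400+0.4500 ≈ 2.5750 m = S ✓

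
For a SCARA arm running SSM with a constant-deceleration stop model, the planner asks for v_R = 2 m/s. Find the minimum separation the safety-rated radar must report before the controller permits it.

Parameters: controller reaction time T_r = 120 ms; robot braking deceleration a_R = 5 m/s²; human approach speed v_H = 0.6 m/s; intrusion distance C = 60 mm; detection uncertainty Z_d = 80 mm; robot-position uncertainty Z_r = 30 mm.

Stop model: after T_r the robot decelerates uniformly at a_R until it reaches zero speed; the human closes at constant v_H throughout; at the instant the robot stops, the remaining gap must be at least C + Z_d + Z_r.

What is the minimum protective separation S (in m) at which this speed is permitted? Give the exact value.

braking lasts T_s = 2/5 = 0.4000 s
robot in T_r: 2.0000·0.1200 = 0.2400 m
robot under decel: 2.0000²/(2·5.0000) = 0.4000 m
person approaches 0.6000·(0.1200+0.4000) = 0.3120 m
C+Z_d+Z_r = 0.0600+0.0800+0.0300 = 0.1700 m
S_min ≈ 0.2400+0.4000+0.3120+0.1700  ⇒  S_min = 561/500 m

S_min = 561/500 m = 1.1220 m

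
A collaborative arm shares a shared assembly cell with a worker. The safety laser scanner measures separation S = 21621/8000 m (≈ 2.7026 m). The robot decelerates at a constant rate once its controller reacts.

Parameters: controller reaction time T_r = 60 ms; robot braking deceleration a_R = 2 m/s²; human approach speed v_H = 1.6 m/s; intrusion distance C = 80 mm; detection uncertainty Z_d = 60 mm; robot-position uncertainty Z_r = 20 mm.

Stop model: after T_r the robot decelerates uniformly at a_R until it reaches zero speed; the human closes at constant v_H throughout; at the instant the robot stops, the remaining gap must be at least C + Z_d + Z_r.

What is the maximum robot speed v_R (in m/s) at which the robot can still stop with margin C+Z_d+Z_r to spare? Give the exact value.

collect terms ⇒ (1/4)·v_R² + (43/50)·v_R + (-19573/8000) = 0
  disc = (43/50)² − 4·(1/4)·(-19573/8000) = 127449/40000 ; √disc = 357/200
  v_R = (−(43/50) + 357/200) / (2·(1/4)) = 37/20 m/s
check:
stop time T_s = (37/20)/2 = 0.9250 s
reaction-phase robot travel = 1.8500·0.0600 = 0.1110 m
braking distance = 1.8500²/(2·2.0000) = 0.8556 m
human over T_r+T_s: 1.6000·(0.0600+0.9250) = 1.5760 m
residual clearance needed = 0.0800+0.0600+0.0200 = 0.1600 m
sum ≈ 0.1110+0.8556+1.5760+0.1600 ≈ 2.7026 m = S ✓

v_R_max = 37/20 m/s = 1.8500 m/s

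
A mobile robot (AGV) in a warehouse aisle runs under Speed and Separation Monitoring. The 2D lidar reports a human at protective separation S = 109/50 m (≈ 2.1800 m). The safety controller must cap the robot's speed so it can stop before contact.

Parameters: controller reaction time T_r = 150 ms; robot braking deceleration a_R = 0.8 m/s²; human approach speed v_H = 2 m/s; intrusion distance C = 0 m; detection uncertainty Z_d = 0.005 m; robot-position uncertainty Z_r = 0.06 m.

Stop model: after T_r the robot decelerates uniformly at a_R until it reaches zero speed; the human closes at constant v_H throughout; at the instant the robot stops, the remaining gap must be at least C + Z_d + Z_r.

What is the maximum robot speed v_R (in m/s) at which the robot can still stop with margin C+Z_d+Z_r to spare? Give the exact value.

collect terms ⇒ (5/8)·v_R² + (53/20)·v_R + (-363/200) = 0
  disc = (53/20)² − 4·(5/8)·(-363/200) = 289/25 ; √disc = 17/5
  v_R = (−(53/20) + 17/5) / (2·(5/8)) = 3/5 m/s
check:
T_s = v_R/a_R = (3/5)/(4/5) = 0.7500 s
robot in T_r: 0.6000·0.1500 = 0.0900 m
robot under decel: 0.6000²/(2·0.8000) = 0.2250 m
human closes 2.0000·0.9000 = 1.8000 m
residual clearance needed = 0.0000+0.0050+0.0600 = 0.0650 m
sum ≈ 0.0900+0.2250+1.8000+0.0650 ≈ 2.1800 m = S ✓

v_R_max = 3/5 m/s = 0.6000 m/s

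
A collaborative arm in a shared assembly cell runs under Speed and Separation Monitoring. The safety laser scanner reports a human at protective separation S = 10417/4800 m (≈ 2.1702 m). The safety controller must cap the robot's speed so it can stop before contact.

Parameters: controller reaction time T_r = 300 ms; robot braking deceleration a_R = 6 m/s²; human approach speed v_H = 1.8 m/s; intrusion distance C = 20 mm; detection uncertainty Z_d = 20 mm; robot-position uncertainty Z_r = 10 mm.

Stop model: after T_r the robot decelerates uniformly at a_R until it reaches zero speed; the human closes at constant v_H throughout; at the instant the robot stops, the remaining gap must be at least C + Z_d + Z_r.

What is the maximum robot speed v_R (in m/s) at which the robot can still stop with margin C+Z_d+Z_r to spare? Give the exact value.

collect terms ⇒ (1/12)·v_R² + (3/5)·v_R + (-1517/960) = 0
  disc = (3/5)² − 4·(1/12)·(-1517/960) = 12769/14400 ; √disc = 113/120
  v_R = (−(3/5) + 113/120) / (2·(1/12)) = 41/20 m/s
check:
braking lasts T_s = (41/20)/6 = 0.3417 s
robot covers v_R·T_r = 2.0500·0.3000 = 0.6150 m before braking
robot covers 2.0500·0.3417 − ½·6.0000·0.3417² = 0.3502 m while stopping
human over T_r+T_s: 1.8000·(0.3000+0.3417) = 1.1550 m
residual clearance needed = 0.0200+0.0200+0.0100 = 0.0500 m
sum ≈ 0.6150+0.3502+1.1550+0.0500 ≈ 2.1702 m = S ✓

v_R_max = 41/20 m/s = 2.0500 m/s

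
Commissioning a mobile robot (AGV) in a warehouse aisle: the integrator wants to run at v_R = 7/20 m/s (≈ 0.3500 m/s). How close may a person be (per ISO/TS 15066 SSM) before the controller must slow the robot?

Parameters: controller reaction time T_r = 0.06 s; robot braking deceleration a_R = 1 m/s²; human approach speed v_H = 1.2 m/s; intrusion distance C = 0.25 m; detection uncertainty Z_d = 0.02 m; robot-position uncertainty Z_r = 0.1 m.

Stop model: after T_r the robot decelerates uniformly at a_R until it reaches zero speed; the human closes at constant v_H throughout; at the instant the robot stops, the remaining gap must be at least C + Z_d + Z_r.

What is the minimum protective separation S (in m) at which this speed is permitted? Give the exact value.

stop time T_s = (7/20)/1 = 0.3500 s
robot covers v_R·T_r = 0.3500·0.0600 = 0.0210 m before braking
robot covers 0.3500·0.3500 − ½·1.0000·0.3500² = 0.0612 m while stopping
human closes 1.2000·0.4100 = 0.4920 m
residual clearance needed = 0.2500+0.0200+0.1000 = 0.3700 m
S_min ≈ 0.0210+0.0612+0.4920+0.3700  ⇒  S_min = 3777/4000 m

S_min = 3777/4000 m = 0.9443 m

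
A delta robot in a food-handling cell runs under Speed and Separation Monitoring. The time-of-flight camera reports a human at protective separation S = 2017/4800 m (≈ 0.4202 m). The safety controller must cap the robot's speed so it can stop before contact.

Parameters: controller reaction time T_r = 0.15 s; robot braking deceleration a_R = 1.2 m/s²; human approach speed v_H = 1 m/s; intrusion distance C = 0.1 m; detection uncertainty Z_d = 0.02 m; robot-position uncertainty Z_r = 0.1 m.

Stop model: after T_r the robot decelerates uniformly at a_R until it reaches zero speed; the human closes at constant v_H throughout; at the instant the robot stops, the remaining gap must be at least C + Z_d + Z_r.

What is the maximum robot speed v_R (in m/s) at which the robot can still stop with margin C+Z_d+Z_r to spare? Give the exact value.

v_R_max = 1/20 m/s = 0.0500 m/s

at the boundary: (5/12)·v² + (59/60)·v + (-241/4800) = 0
  disc = (59/60)² − 4·(5/12)·(-241/4800) = 1681/1600 ; √disc = 41/40
  v_R = (−(59/60) + 41/40) / (2·(5/12)) = 1/20 m/s
check:
stop time T_s = (1/20)/(6/5) = 0.0417 s
robot covers v_R·T_r = 0.0500·0.1500 = 0.0075 m before braking
robot covers 0.0500·0.0417 − ½·1.2000·0.0417² = 0.0010 m while stopping
human closes 1.0000·0.1917 = 0.1917 m
margins: 0.1000+0.0200+0.1000 = 0.2200 m
sum ≈ 0.0075+0.0010+0.1917+0.2200 ≈ 0.4202 m = S ✓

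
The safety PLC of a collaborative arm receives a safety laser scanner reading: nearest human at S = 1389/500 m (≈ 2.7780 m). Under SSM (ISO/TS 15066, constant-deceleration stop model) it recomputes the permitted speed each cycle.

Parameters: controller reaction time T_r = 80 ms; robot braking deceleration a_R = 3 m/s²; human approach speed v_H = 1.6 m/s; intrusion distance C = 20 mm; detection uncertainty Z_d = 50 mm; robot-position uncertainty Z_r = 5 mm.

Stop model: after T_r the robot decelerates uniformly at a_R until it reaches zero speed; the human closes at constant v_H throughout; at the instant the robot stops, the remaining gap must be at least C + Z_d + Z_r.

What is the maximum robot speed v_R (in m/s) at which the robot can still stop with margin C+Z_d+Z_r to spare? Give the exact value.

at the boundary: (1/6)·v² + (46/75)·v + (-103/40) = 0
  disc = (46/75)² − 4·(1/6)·(-103/40) = 47089/22500 ; √disc = 217/150
  v_R = (−(46/75) + 217/150) / (2·(1/6)) = 5/2 m/s
check:
braking lasts T_s = (5/2)/3 = 0.8333 s
reaction-phase robot travel = 2.5000·0.0800 = 0.2000 m
robot under decel: 2.5000²/(2·3.0000) = 1.0417 m
human over T_r+T_s: 1.6000·(0.0800+0.8333) = 1.4613 m
C+Z_d+Z_r = 0.0200+0.0500+0.0050 = 0.0750 m
sum ≈ 0.2000+1.0417+1.4613+0.0750 ≈ 2.7780 m = S ✓

v_R_max = 5/2 m/s = 2.5000 m/s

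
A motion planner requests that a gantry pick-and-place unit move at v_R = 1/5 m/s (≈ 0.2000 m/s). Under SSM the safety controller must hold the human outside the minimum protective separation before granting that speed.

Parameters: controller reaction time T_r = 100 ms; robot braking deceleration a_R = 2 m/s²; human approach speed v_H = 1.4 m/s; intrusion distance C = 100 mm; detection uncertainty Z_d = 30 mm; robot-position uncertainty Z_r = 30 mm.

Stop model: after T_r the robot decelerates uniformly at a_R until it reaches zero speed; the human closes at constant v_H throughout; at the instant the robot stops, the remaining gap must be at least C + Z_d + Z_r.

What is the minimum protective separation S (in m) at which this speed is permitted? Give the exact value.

braking lasts T_s = (1/5)/2 = 0.1000 s
robot in T_r: 0.2000·0.1000 = 0.0200 m
braking distance = 0.2000²/(2·2.0000) = 0.0100 m
person approaches 1.4000·(0.1000+0.1000) = 0.2800 m
residual clearance needed = 0.1000+0.0300+0.0300 = 0.1600 m
S_min ≈ 0.0200+0.0100+0.2800+0.1600  ⇒  S_min = 47/100 m

S_min = 47/100 m = 0.4700 m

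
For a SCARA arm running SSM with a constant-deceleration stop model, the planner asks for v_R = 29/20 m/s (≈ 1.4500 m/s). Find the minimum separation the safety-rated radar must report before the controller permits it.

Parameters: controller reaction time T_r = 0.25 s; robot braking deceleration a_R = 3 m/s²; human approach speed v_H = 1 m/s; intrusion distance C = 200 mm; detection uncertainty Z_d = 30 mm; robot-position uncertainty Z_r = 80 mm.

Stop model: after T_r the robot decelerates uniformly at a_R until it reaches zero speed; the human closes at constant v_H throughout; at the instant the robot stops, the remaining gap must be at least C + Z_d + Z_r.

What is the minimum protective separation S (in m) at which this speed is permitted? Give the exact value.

S_min = 281/160 m = 1.7563 m

T_s = v_R/a_R = (29/20)/3 = 0.4833 s
robot in T_r: 1.4500·0.2500 = 0.3625 m
robot under decel: 1.4500²/(2·3.0000) = 0.3504 m
person approaches 1.0000·(0.2500+0.4833) = 0.7333 m
C+Z_d+Z_r = 0.2000+0.0300+0.0800 = 0.3100 m
S_min ≈ 0.3625+0.3504+0.7333+0.3100  ⇒  S_min = 281/160 m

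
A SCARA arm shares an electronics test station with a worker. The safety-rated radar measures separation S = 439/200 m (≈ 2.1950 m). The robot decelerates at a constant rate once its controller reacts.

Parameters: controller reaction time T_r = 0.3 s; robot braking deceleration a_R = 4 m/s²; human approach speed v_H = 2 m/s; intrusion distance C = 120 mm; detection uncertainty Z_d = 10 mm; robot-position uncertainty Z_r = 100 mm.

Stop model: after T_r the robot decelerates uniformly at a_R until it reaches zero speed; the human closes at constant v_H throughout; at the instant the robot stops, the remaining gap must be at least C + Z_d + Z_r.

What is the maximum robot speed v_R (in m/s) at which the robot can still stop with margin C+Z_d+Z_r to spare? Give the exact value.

v_R_max = 7/5 m/s = 1.4000 m/s

quadratic (1/8)·v² + (4/5)·v + (-273/200) = 0
  disc = (4/5)² − 4·(1/8)·(-273/200) = 529/400 ; √disc = 23/20
  v_R = (−(4/5) + 23/20) / (2·(1/8)) = 7/5 m/s
check:
stop time T_s = (7/5)/4 = 0.3500 s
robot covers v_R·T_r = 1.4000·0.3000 = 0.4200 m before braking
robot under decel: 1.4000²/(2·4.0000) = 0.2450 m
human closes 2.0000·0.6500 = 1.3000 m
C+Z_d+Z_r = 0.1200+0.0100+0.1000 = 0.2300 m
sum ≈ 0.4200+0.2450+1.3000+0.2300 ≈ 2.1950 m = S ✓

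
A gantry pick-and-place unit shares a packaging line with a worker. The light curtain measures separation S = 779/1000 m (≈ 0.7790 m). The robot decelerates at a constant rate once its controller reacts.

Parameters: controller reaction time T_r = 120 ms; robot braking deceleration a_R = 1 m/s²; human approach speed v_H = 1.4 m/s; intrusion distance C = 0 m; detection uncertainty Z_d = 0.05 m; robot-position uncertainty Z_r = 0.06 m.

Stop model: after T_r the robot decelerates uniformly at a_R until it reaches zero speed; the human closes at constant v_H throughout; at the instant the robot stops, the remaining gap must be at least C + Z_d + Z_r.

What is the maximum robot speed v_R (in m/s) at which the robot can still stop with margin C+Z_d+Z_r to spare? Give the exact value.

v_R_max = 3/10 m/s = 0.3000 m/s

at the boundary: (1/2)·v² + (38/25)·v + (-501/1000) = 0
  disc = (38/25)² − 4·(1/2)·(-501/1000) = 8281/2500 ; √disc = 91/50
  v_R = (−(38/25) + 91/50) / (2·(1/2)) = 3/10 m/s
check:
braking lasts T_s = (3/10)/1 = 0.3000 s
robot in T_r: 0.3000·0.1200 = 0.0360 m
braking distance = 0.3000²/(2·1.0000) = 0.0450 m
human over T_r+T_s: 1.4000·(0.1200+0.3000) = 0.5880 m
residual clearance needed = 0.0000+0.0500+0.0600 = 0.1100 m
sum ≈ 0.0360+0.0450+0.5880+0.1100 ≈ 0.7790 m = S ✓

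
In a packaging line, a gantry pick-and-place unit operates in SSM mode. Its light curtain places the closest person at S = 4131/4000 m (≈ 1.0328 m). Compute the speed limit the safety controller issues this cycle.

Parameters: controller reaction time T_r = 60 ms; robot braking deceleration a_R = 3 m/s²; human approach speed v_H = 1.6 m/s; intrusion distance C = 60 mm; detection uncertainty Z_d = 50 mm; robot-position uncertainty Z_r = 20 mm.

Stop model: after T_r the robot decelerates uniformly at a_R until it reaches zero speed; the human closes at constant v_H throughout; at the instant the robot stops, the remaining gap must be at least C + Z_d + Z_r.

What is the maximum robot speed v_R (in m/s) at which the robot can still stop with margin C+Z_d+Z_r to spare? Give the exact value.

collect terms ⇒ (1/6)·v_R² + (89/150)·v_R + (-3227/4000) = 0
  disc = (89/150)² − 4·(1/6)·(-3227/4000) = 80089/90000 ; √disc = 283/300
  v_R = (−(89/150) + 283/300) / (2·(1/6)) = 21/20 m/s
check:
braking lasts T_s = (21/20)/3 = 0.3500 s
robot covers v_R·T_r = 1.0500·0.0600 = 0.0630 m before braking
robot covers 1.0500·0.3500 − ½·3.0000·0.3500² = 0.1837 m while stopping
human over T_r+T_s: 1.6000·(0.0600+0.3500) = 0.6560 m
C+Z_d+Z_r = 0.0600+0.0500+0.0200 = 0.1300 m
sum ≈ 0.0630+0.1837+0.6560+0.1300 ≈ 1.0328 m = S ✓

v_R_max = 21/20 m/s = 1.0500 m/s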